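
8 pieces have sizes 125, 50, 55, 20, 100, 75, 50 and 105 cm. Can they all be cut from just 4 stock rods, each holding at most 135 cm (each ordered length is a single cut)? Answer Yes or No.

Total = 580 cm; ⌈580/135⌉ = 5.
At least 5 stock rods are required, but only 4 are allowed.

No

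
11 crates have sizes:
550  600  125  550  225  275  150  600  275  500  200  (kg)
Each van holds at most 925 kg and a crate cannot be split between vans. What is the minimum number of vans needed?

Total = 600 + 600 + 550 + 550 + 500 + 275 + 275 + 225 + 200 + 150 + 125 = 4050 kg.
Lower bound: ⌈4050/925⌉ = 5 vans.
A packing using 5 vans:
  van 1: 600 + 275 = 875
  van 2: 600 + 275 = 875
  van 3: 550 + 225 + 150 = 925
  van 4: 550 + 200 + 125 = 875
  van 5: 500 = 500
This matches the lower bound, so 5 is optimal.

5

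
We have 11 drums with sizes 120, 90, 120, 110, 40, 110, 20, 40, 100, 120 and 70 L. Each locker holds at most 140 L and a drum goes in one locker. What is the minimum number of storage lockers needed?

Total = 120 + 120 + 120 + 110 + 110 + 100 + 90 + 70 + 40 + 40 + 20 = 940 L.
Lower bound: ⌈940/140⌉ = 7 storage lockers.
A packing using 8 storage lockers:
  locker 1: 120 + 20 = 140
  locker 2: 120 = 120
  locker 3: 120 = 120
  locker 4: 110 = 110
  locker 5: 110 = 110
  locker 6: 100 + 40 = 140
  locker 7: 90 + 40 = 130
  locker 8: 70 = 70
No arrangement into 7 storage lockers stays within capacity, so 8 is optimal.

8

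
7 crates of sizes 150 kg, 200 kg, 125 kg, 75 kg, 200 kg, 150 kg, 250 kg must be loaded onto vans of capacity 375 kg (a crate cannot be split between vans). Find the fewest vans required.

Total = 250 + 200 + 200 + 150 + 150 + 125 + 75 = 1150 kg.
Lower bound: ⌈1150/375⌉ = 4 vans.
A packing using 4 vans:
  van 1: 250 + 125 = 375
  van 2: 200 + 150 = 350
  van 3: 200 + 150 = 350
  van 4: 75 = 75
This matches the lower bound, so 4 is optimal.

4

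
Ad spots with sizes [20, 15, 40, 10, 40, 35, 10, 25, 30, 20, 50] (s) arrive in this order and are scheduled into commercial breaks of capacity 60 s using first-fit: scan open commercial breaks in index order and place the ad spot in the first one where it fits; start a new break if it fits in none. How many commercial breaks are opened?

  20 → break 1 (new)  [load 20/60]
  15 → break 1  [load 35/60]
  40 → break 2 (new)  [load 40/60]
  10 → break 1  [load 45/60]
  40 → break 3 (new)  [load 40/60]
  35 → break 4 (new)  [load 35/60]
  10 → break 1  [load 55/60]
  25 → break 4  [load 60/60]
  30 → break 5 (new)  [load 30/60]
  20 → break 2  [load 60/60]
  50 → break 6 (new)  [load 50/60]
6 commercial breaks opened.

6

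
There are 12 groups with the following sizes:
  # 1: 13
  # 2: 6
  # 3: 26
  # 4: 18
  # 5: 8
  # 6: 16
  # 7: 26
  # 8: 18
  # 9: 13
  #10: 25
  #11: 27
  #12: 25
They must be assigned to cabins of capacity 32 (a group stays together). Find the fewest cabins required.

8

Total = 27 + 26 + 26 + 25 + 25 + 18 + 18 + 16 + 13 + 13 + 8 + 6 = 221.
Lower bound: ⌈221/32⌉ = 7 cabins.
A packing using 8 cabins:
  cabin 1: 27 = 27
  cabin 2: 26 + 6 = 32
  cabin 3: 26 = 26
  cabin 4: 25 = 25
  cabin 5: 25 = 25
  cabin 6: 18 + 13 = 31
  cabin 7: 18 + 13 = 31
  cabin 8: 16 + 8 = 24
No arrangement into 7 cabins stays within capacity, so 8 is optimal.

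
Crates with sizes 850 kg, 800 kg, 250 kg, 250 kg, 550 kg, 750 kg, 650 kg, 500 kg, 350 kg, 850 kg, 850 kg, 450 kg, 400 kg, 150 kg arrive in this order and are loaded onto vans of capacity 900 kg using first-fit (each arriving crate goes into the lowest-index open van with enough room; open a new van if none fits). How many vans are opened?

  850 → van 1 (new)  [load 850/900]
  800 → van 2 (new)  [load 800/900]
  250 → van 3 (new)  [load 250/900]
  250 → van 3  [load 500/900]
  550 → van 4 (new)  [load 550/900]
  750 → van 5 (new)  [load 750/900]
  650 → van 6 (new)  [load 650/900]
  500 → van 7 (new)  [load 500/900]
  350 → van 3  [load 850/900]
  850 → van 8 (new)  [load 850/900]
  850 → van 9 (new)  [load 850/900]
  450 → van 10 (new)  [load 450/900]
  400 → van 7  [load 900/900]
  150 → van 4  [load 700/900]
10 vans opened.

10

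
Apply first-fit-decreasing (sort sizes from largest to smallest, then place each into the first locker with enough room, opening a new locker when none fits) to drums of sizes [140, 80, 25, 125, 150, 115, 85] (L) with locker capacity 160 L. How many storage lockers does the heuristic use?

Sorted descending: 150, 140, 125, 115, 85, 80, 25.
  150 → locker 1 (new)  [load 150/160]
  140 → locker 2 (new)  [load 140/160]
  125 → locker 3 (new)  [load 125/160]
  115 → locker 4 (new)  [load 115/160]
  85 → locker 5 (new)  [load 85/160]
  80 → locker 6 (new)  [load 80/160]
  25 → locker 3  [load 150/160]
6 storage lockers opened.

6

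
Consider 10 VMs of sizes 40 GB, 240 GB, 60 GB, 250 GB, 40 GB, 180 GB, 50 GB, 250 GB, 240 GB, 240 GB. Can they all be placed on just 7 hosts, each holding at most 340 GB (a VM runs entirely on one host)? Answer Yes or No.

Yes

A valid assignment using 6 hosts:
  host 1: 250 + 60 = 310
  host 2: 250 + 50 + 40 = 340
  host 3: 240 + 40 = 280
  host 4: 240 = 240
  host 5: 240 = 240
  host 6: 180 = 180
That uses only 6 ≤ 7, so 7 hosts are enough.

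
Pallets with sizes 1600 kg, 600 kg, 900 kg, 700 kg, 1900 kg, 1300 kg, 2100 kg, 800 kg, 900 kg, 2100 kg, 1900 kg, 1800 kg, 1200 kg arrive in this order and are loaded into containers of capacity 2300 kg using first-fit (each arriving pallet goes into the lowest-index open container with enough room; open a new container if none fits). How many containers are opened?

9

  1600 → container 1 (new)  [load 1600/2300]
  600 → container 1  [load 2200/2300]
  900 → container 2 (new)  [load 900/2300]
  700 → container 2  [load 1600/2300]
  1900 → container 3 (new)  [load 1900/2300]
  1300 → container 4 (new)  [load 1300/2300]
  2100 → container 5 (new)  [load 2100/2300]
  800 → container 4  [load 2100/2300]
  900 → container 6 (new)  [load 900/2300]
  2100 → container 7 (new)  [load 2100/2300]
  1900 → container 8 (new)  [load 1900/2300]
  1800 → container 9 (new)  [load 1800/2300]
  1200 → container 6  [load 2100/2300]
9 containers opened.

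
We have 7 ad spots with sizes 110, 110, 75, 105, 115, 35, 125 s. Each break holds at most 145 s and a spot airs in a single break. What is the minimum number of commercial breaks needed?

Total = 125 + 115 + 110 + 110 + 105 + 75 + 35 = 675 s.
Lower bound: ⌈675/145⌉ = 5 commercial breaks.
Also, 6 ad spots each exceed 145/2 s, and no two of those can share a break, so at least 6 commercial breaks are needed.
A packing using 6 commercial breaks:
  break 1: 125 = 125
  break 2: 115 = 115
  break 3: 110 + 35 = 145
  break 4: 110 = 110
  break 5: 105 = 105
  break 6: 75 = 75
This matches the lower bound, so 6 is optimal.

6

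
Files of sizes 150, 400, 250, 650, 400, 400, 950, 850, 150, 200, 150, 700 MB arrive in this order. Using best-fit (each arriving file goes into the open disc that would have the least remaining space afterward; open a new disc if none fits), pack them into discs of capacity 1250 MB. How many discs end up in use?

5

  150 → disc 1 (new)  [load 150/1250]
  400 → disc 1  [load 550/1250]
  250 → disc 1  [load 800/1250]
  650 → disc 2 (new)  [load 650/1250]
  400 → disc 1  [load 1200/1250]
  400 → disc 2  [load 1050/1250]
  950 → disc 3 (new)  [load 950/1250]
  850 → disc 4 (new)  [load 850/1250]
  150 → disc 2  [load 1200/1250]
  200 → disc 3  [load 1150/1250]
  150 → disc 4  [load 1000/1250]
  700 → disc 5 (new)  [load 700/1250]
5 discs opened.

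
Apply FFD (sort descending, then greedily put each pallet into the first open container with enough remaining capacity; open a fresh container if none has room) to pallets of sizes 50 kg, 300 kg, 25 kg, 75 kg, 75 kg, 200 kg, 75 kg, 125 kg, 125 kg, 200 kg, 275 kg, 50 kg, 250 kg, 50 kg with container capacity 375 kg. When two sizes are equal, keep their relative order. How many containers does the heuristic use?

Sorted descending: 300, 275, 250, 200, 200, 125, 125, 75, 75, 75, 50, 50, 50, 25.
  300 → container 1 (new)  [load 300/375]
  275 → container 2 (new)  [load 275/375]
  250 → container 3 (new)  [load 250/375]
  200 → container 4 (new)  [load 200/375]
  200 → container 5 (new)  [load 200/375]
  125 → container 3  [load 375/375]
  125 → container 4  [load 325/375]
  75 → container 1  [load 375/375]
  75 → container 2  [load 350/375]
  75 → container 5  [load 275/375]
  50 → container 4  [load 375/375]
  50 → container 5  [load 325/375]
  50 → container 5  [load 375/375]
  25 → container 2  [load 375/375]
5 containers opened.

5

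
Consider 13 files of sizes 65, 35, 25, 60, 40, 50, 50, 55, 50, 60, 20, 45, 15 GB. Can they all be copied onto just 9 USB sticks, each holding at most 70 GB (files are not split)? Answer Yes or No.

No

Total = 570 GB; ⌈570/70⌉ = 9.
The bound of 9 does not rule out 9, but exhaustive search shows no assignment into 9 USB sticks of capacity 70 GB exists — the minimum is 10.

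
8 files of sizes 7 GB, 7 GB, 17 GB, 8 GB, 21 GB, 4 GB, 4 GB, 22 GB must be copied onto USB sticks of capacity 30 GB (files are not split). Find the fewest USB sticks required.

4

Total = 22 + 21 + 17 + 8 + 7 + 7 + 4 + 4 = 90 GB.
Lower bound: ⌈90/30⌉ = 3 USB sticks.
A packing using 4 USB sticks:
  USB stick 1: 22 + 8 = 30
  USB stick 2: 21 + 7 = 28
  USB stick 3: 17 + 7 + 4 = 28
  USB stick 4: 4 = 4
No arrangement into 3 USB sticks stays within capacity, so 4 is optimal.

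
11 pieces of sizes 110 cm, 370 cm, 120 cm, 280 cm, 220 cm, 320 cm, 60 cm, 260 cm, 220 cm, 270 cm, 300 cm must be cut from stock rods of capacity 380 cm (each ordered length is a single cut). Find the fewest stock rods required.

8

Total = 370 + 320 + 300 + 280 + 270 + 260 + 220 + 220 + 120 + 110 + 60 = 2530 cm.
Lower bound: ⌈2530/380⌉ = 7 stock rods.
Also, 8 pieces each exceed 190 cm, and no two of those can share a stock rod, so at least 8 stock rods are needed.
A packing using 8 stock rods:
  stock rod 1: 370 = 370
  stock rod 2: 320 + 60 = 380
  stock rod 3: 300 = 300
  stock rod 4: 280 = 280
  stock rod 5: 270 + 110 = 380
  stock rod 6: 260 + 120 = 380
  stock rod 7: 220 = 220
  stock rod 8: 220 = 220
This matches the lower bound, so 8 is optimal.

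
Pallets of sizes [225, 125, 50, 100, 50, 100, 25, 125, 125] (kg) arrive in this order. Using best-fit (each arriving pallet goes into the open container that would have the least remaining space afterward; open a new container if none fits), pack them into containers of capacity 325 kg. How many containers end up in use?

3

  225 → container 1 (new)  [load 225/325]
  125 → container 2 (new)  [load 125/325]
  50 → container 1  [load 275/325]
  100 → container 2  [load 225/325]
  50 → container 1  [load 325/325]
  100 → container 2  [load 325/325]
  25 → container 3 (new)  [load 25/325]
  125 → container 3  [load 150/325]
  125 → container 3  [load 275/325]
3 containers opened.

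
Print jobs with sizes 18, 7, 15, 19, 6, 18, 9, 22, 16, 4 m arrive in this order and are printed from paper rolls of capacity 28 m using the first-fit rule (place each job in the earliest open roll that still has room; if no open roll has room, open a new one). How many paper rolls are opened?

6

  18 → roll 1 (new)  [load 18/28]
  7 → roll 1  [load 25/28]
  15 → roll 2 (new)  [load 15/28]
  19 → roll 3 (new)  [load 19/28]
  6 → roll 2  [load 21/28]
  18 → roll 4 (new)  [load 18/28]
  9 → roll 3  [load 28/28]
  22 → roll 5 (new)  [load 22/28]
  16 → roll 6 (new)  [load 16/28]
  4 → roll 2  [load 25/28]
6 paper rolls opened.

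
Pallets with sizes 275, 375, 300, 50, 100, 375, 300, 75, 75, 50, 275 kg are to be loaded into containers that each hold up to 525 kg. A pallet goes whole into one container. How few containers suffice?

Total = 375 + 375 + 300 + 300 + 275 + 275 + 100 + 75 + 75 + 50 + 50 = 2250 kg.
Lower bound: ⌈2250/525⌉ = 5 containers.
Also, 6 pallets each exceed 525/2 kg, and no two of those can share a container, so at least 6 containers are needed.
A packing using 6 containers:
  container 1: 375 + 100 + 50 = 525
  container 2: 375 + 75 + 75 = 525
  container 3: 300 + 50 = 350
  container 4: 300 = 300
  container 5: 275 = 275
  container 6: 275 = 275
This matches the lower bound, so 6 is optimal.

6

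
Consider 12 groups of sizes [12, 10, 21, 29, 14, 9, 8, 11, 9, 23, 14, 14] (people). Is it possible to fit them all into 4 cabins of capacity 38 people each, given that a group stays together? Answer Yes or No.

No

Total = 174 people; ⌈174/38⌉ = 5.
At least 5 cabins are required, but only 4 are allowed.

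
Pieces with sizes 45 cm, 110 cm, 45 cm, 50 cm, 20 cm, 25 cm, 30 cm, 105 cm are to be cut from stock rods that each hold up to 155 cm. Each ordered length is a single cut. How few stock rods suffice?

3

Total = 110 + 105 + 50 + 45 + 45 + 30 + 25 + 20 = 430 cm.
Lower bound: ⌈430/155⌉ = 3 stock rods.
A packing using 3 stock rods:
  stock rod 1: 110 + 45 = 155
  stock rod 2: 105 + 50 = 155
  stock rod 3: 45 + 30 + 25 + 20 = 120
This matches the lower bound, so 3 is optimal.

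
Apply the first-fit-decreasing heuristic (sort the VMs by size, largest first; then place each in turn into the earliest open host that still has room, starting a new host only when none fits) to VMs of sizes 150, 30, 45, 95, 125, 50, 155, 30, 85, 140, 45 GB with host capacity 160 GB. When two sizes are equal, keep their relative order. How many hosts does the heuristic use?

7

Sorted descending: 155, 150, 140, 125, 95, 85, 50, 45, 45, 30, 30.
  155 → host 1 (new)  [load 155/160]
  150 → host 2 (new)  [load 150/160]
  140 → host 3 (new)  [load 140/160]
  125 → host 4 (new)  [load 125/160]
  95 → host 5 (new)  [load 95/160]
  85 → host 6 (new)  [load 85/160]
  50 → host 5  [load 145/160]
  45 → host 6  [load 130/160]
  45 → host 7 (new)  [load 45/160]
  30 → host 4  [load 155/160]
  30 → host 6  [load 160/160]
7 hosts opened.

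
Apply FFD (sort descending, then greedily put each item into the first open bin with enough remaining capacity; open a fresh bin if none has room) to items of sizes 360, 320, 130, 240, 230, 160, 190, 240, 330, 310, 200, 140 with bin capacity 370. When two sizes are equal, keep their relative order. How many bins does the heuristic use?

Sorted descending: 360, 330, 320, 310, 240, 240, 230, 200, 190, 160, 140, 130.
  360 → bin 1 (new)  [load 360/370]
  330 → bin 2 (new)  [load 330/370]
  320 → bin 3 (new)  [load 320/370]
  310 → bin 4 (new)  [load 310/370]
  240 → bin 5 (new)  [load 240/370]
  240 → bin 6 (new)  [load 240/370]
  230 → bin 7 (new)  [load 230/370]
  200 → bin 8 (new)  [load 200/370]
  190 → bin 9 (new)  [load 190/370]
  160 → bin 8  [load 360/370]
  140 → bin 7  [load 370/370]
  130 → bin 5  [load 370/370]
9 bins opened.

9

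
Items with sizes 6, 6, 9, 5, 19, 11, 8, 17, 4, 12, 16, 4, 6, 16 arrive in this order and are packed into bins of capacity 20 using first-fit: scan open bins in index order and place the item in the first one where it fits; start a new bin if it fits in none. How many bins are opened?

8

  6 → bin 1 (new)  [load 6/20]
  6 → bin 1  [load 12/20]
  9 → bin 2 (new)  [load 9/20]
  5 → bin 1  [load 17/20]
  19 → bin 3 (new)  [load 19/20]
  11 → bin 2  [load 20/20]
  8 → bin 4 (new)  [load 8/20]
  17 → bin 5 (new)  [load 17/20]
  4 → bin 4  [load 12/20]
  12 → bin 6 (new)  [load 12/20]
  16 → bin 7 (new)  [load 16/20]
  4 → bin 4  [load 16/20]
  6 → bin 6  [load 18/20]
  16 → bin 8 (new)  [load 16/20]
8 bins opened.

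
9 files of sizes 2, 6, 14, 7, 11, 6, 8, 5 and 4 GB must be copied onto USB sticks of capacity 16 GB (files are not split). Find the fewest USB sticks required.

4

Total = 14 + 11 + 8 + 7 + 6 + 6 + 5 + 4 + 2 = 63 GB.
Lower bound: ⌈63/16⌉ = 4 USB sticks.
A packing using 4 USB sticks:
  USB stick 1: 14 + 2 = 16
  USB stick 2: 11 + 5 = 16
  USB stick 3: 8 + 7 = 15
  USB stick 4: 6 + 6 + 4 = 16
This matches the lower bound, so 4 is optimal.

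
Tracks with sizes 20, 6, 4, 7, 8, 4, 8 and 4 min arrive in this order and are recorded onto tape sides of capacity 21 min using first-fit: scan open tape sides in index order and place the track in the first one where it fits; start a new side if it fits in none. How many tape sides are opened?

  20 → side 1 (new)  [load 20/21]
  6 → side 2 (new)  [load 6/21]
  4 → side 2  [load 10/21]
  7 → side 2  [load 17/21]
  8 → side 3 (new)  [load 8/21]
  4 → side 2  [load 21/21]
  8 → side 3  [load 16/21]
  4 → side 3  [load 20/21]
3 tape sides opened.

3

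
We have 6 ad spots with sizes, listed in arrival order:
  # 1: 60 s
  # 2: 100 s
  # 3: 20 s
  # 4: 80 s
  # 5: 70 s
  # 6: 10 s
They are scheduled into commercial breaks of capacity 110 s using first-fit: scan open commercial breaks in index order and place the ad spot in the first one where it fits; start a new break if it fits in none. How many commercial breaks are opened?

  60 → break 1 (new)  [load 60/110]
  100 → break 2 (new)  [load 100/110]
  20 → break 1  [load 80/110]
  80 → break 3 (new)  [load 80/110]
  70 → break 4 (new)  [load 70/110]
  10 → break 1  [load 90/110]
4 commercial breaks opened.

4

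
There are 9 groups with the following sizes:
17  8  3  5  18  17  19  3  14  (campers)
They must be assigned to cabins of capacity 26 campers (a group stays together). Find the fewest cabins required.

5

Total = 19 + 18 + 17 + 17 + 14 + 8 + 5 + 3 + 3 = 104 campers.
Lower bound: ⌈104/26⌉ = 4 cabins.
Also, 5 groups each exceed 13 campers, and no two of those can share a cabin, so at least 5 cabins are needed.
A packing using 5 cabins:
  cabin 1: 19 + 5 = 24
  cabin 2: 18 + 8 = 26
  cabin 3: 17 + 3 + 3 = 23
  cabin 4: 17 = 17
  cabin 5: 14 = 14
This matches the lower bound, so 5 is optimal.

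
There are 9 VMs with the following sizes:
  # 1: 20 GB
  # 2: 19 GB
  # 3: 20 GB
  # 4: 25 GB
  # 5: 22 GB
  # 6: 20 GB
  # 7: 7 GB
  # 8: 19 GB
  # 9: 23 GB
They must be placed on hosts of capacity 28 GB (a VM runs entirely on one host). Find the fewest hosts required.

8

Total = 25 + 23 + 22 + 20 + 20 + 20 + 19 + 19 + 7 = 175 GB.
Lower bound: ⌈175/28⌉ = 7 hosts.
Also, 8 VMs each exceed 14 GB, and no two of those can share a host, so at least 8 hosts are needed.
A packing using 8 hosts:
  host 1: 25 = 25
  host 2: 23 = 23
  host 3: 22 = 22
  host 4: 20 + 7 = 27
  host 5: 20 = 20
  host 6: 20 = 20
  host 7: 19 = 19
  host 8: 19 = 19
This matches the lower bound, so 8 is optimal.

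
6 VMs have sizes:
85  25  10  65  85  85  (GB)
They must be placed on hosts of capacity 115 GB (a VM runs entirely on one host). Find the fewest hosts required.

Total = 85 + 85 + 85 + 65 + 25 + 10 = 355 GB.
Lower bound: ⌈355/115⌉ = 4 hosts.
A packing using 4 hosts:
  host 1: 85 + 25 = 110
  host 2: 85 + 10 = 95
  host 3: 85 = 85
  host 4: 65 = 65
This matches the lower bound, so 4 is optimal.

4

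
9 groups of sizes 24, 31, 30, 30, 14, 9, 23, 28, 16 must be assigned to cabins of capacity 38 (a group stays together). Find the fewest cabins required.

Total = 31 + 30 + 30 + 28 + 24 + 23 + 16 + 14 + 9 = 205.
Lower bound: ⌈205/38⌉ = 6 cabins.
A packing using 7 cabins:
  cabin 1: 31 = 31
  cabin 2: 30 = 30
  cabin 3: 30 = 30
  cabin 4: 28 + 9 = 37
  cabin 5: 24 + 14 = 38
  cabin 6: 23 = 23
  cabin 7: 16 = 16
No arrangement into 6 cabins stays within capacity, so 7 is optimal.

7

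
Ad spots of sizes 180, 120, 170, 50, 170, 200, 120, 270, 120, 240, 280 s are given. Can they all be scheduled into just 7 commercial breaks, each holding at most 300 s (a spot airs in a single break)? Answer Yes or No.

Yes

A valid assignment using 7 commercial breaks:
  break 1: 280 = 280
  break 2: 270 = 270
  break 3: 240 + 50 = 290
  break 4: 200 = 200
  break 5: 180 + 120 = 300
  break 6: 170 + 120 = 290
  break 7: 170 + 120 = 290
Every load is within 300 s, so 7 commercial breaks suffice.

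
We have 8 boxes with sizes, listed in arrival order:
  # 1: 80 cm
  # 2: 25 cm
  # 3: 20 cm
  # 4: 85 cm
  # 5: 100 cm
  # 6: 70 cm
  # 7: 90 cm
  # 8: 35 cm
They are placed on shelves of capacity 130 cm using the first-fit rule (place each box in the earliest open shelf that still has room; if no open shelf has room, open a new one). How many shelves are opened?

  80 → shelf 1 (new)  [load 80/130]
  25 → shelf 1  [load 105/130]
  20 → shelf 1  [load 125/130]
  85 → shelf 2 (new)  [load 85/130]
  100 → shelf 3 (new)  [load 100/130]
  70 → shelf 4 (new)  [load 70/130]
  90 → shelf 5 (new)  [load 90/130]
  35 → shelf 2  [load 120/130]
5 shelves opened.

5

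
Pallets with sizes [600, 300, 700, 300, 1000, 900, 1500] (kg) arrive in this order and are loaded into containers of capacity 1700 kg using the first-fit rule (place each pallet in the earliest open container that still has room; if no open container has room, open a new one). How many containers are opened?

  600 → container 1 (new)  [load 600/1700]
  300 → container 1  [load 900/1700]
  700 → container 1  [load 1600/1700]
  300 → container 2 (new)  [load 300/1700]
  1000 → container 2  [load 1300/1700]
  900 → container 3 (new)  [load 900/1700]
  1500 → container 4 (new)  [load 1500/1700]
4 containers opened.

4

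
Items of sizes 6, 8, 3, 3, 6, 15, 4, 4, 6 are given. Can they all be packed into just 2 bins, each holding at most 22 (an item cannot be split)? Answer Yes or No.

No

Total = 55; ⌈55/22⌉ = 3.
At least 3 bins are required, but only 2 are allowed.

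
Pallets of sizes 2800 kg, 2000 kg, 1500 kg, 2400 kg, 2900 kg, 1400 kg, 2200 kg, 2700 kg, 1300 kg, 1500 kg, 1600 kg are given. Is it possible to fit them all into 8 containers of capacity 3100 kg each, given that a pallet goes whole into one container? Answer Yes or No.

No

Total = 22300 kg; ⌈22300/3100⌉ = 8.
The bound of 8 does not rule out 8, but exhaustive search shows no assignment into 8 containers of capacity 3100 kg exists — the minimum is 9.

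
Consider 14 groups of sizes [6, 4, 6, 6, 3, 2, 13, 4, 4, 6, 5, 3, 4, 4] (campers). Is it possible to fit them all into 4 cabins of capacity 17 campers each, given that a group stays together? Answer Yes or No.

No

Total = 70 campers; ⌈70/17⌉ = 5.
At least 5 cabins are required, but only 4 are allowed.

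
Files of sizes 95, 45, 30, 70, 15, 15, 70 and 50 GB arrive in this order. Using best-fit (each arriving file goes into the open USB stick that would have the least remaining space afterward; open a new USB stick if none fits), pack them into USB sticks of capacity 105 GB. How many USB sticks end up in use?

5

  95 → USB stick 1 (new)  [load 95/105]
  45 → USB stick 2 (new)  [load 45/105]
  30 → USB stick 2  [load 75/105]
  70 → USB stick 3 (new)  [load 70/105]
  15 → USB stick 2  [load 90/105]
  15 → USB stick 2  [load 105/105]
  70 → USB stick 4 (new)  [load 70/105]
  50 → USB stick 5 (new)  [load 50/105]
5 USB sticks opened.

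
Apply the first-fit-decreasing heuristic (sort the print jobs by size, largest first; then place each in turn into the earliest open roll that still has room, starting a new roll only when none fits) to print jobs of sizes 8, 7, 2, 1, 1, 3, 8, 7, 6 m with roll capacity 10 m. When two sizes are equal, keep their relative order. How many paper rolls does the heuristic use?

Sorted descending: 8, 8, 7, 7, 6, 3, 2, 1, 1.
  8 → roll 1 (new)  [load 8/10]
  8 → roll 2 (new)  [load 8/10]
  7 → roll 3 (new)  [load 7/10]
  7 → roll 4 (new)  [load 7/10]
  6 → roll 5 (new)  [load 6/10]
  3 → roll 3  [load 10/10]
  2 → roll 1  [load 10/10]
  1 → roll 2  [load 9/10]
  1 → roll 2  [load 10/10]
5 paper rolls opened.

5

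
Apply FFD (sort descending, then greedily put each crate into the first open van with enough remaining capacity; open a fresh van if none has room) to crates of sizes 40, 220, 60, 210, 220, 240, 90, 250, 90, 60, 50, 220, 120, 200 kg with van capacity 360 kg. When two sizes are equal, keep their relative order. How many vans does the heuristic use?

7

Sorted descending: 250, 240, 220, 220, 220, 210, 200, 120, 90, 90, 60, 60, 50, 40.
  250 → van 1 (new)  [load 250/360]
  240 → van 2 (new)  [load 240/360]
  220 → van 3 (new)  [load 220/360]
  220 → van 4 (new)  [load 220/360]
  220 → van 5 (new)  [load 220/360]
  210 → van 6 (new)  [load 210/360]
  200 → van 7 (new)  [load 200/360]
  120 → van 2  [load 360/360]
  90 → van 1  [load 340/360]
  90 → van 3  [load 310/360]
  60 → van 4  [load 280/360]
  60 → van 4  [load 340/360]
  50 → van 3  [load 360/360]
  40 → van 5  [load 260/360]
7 vans opened.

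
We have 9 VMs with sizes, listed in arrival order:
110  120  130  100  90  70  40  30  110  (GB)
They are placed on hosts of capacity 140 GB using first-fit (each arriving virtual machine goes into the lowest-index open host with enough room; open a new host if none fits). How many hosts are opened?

  110 → host 1 (new)  [load 110/140]
  120 → host 2 (new)  [load 120/140]
  130 → host 3 (new)  [load 130/140]
  100 → host 4 (new)  [load 100/140]
  90 → host 5 (new)  [load 90/140]
  70 → host 6 (new)  [load 70/140]
  40 → host 4  [load 140/140]
  30 → host 1  [load 140/140]
  110 → host 7 (new)  [load 110/140]
7 hosts opened.

7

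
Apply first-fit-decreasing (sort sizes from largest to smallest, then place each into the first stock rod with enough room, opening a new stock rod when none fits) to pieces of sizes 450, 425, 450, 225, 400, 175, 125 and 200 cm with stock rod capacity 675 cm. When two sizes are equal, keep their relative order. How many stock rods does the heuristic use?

Sorted descending: 450, 450, 425, 400, 225, 200, 175, 125.
  450 → stock rod 1 (new)  [load 450/675]
  450 → stock rod 2 (new)  [load 450/675]
  425 → stock rod 3 (new)  [load 425/675]
  400 → stock rod 4 (new)  [load 400/675]
  225 → stock rod 1  [load 675/675]
  200 → stock rod 2  [load 650/675]
  175 → stock rod 3  [load 600/675]
  125 → stock rod 4  [load 525/675]
4 stock rods opened.

4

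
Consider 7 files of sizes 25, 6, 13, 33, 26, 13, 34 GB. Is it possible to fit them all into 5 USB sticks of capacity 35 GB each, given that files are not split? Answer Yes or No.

Yes

A valid assignment using 5 USB sticks:
  USB stick 1: 34 = 34
  USB stick 2: 33 = 33
  USB stick 3: 26 + 6 = 32
  USB stick 4: 25 = 25
  USB stick 5: 13 + 13 = 26
Every load is within 35 GB, so 5 USB sticks suffice.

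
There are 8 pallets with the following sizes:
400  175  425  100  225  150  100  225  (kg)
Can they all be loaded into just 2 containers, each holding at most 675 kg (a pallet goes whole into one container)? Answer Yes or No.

Total = 1800 kg; ⌈1800/675⌉ = 3.
At least 3 containers are required, but only 2 are allowed.

No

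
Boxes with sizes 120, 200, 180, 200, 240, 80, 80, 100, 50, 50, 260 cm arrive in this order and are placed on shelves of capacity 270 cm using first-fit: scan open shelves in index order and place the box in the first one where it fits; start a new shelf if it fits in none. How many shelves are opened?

  120 → shelf 1 (new)  [load 120/270]
  200 → shelf 2 (new)  [load 200/270]
  180 → shelf 3 (new)  [load 180/270]
  200 → shelf 4 (new)  [load 200/270]
  240 → shelf 5 (new)  [load 240/270]
  80 → shelf 1  [load 200/270]
  80 → shelf 3  [load 260/270]
  100 → shelf 6 (new)  [load 100/270]
  50 → shelf 1  [load 250/270]
  50 → shelf 2  [load 250/270]
  260 → shelf 7 (new)  [load 260/270]
7 shelves opened.

7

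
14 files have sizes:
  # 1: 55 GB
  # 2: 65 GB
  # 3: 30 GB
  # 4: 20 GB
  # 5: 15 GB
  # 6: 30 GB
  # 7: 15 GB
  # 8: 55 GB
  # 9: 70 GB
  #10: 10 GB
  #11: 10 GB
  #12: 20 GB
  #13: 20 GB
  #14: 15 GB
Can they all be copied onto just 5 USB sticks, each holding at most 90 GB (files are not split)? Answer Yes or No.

Yes

A valid assignment using 5 USB sticks:
  USB stick 1: 70 + 20 = 90
  USB stick 2: 65 + 20 = 85
  USB stick 3: 55 + 30 = 85
  USB stick 4: 55 + 30 = 85
  USB stick 5: 20 + 15 + 15 + 15 + 10 + 10 = 85
Every load is within 90 GB, so 5 USB sticks suffice.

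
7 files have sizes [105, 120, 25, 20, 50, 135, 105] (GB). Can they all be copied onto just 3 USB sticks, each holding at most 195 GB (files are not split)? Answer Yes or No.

Total = 560 GB; ⌈560/195⌉ = 3.
4 files each exceed half the capacity and cannot share a USB stick, forcing at least 4 USB sticks.
At least 4 USB sticks are required, but only 3 are allowed.

No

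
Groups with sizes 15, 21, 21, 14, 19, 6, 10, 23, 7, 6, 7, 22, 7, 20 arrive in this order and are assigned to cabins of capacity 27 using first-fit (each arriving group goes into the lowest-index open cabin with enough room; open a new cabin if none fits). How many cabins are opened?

  15 → cabin 1 (new)  [load 15/27]
  21 → cabin 2 (new)  [load 21/27]
  21 → cabin 3 (new)  [load 21/27]
  14 → cabin 4 (new)  [load 14/27]
  19 → cabin 5 (new)  [load 19/27]
  6 → cabin 1  [load 21/27]
  10 → cabin 4  [load 24/27]
  23 → cabin 6 (new)  [load 23/27]
  7 → cabin 5  [load 26/27]
  6 → cabin 1  [load 27/27]
  7 → cabin 7 (new)  [load 7/27]
  22 → cabin 8 (new)  [load 22/27]
  7 → cabin 7  [load 14/27]
  20 → cabin 9 (new)  [load 20/27]
9 cabins opened.

9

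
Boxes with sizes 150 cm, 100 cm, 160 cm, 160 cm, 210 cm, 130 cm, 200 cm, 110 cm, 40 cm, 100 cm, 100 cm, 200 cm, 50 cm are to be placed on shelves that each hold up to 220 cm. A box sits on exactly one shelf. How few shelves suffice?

Total = 210 + 200 + 200 + 160 + 160 + 150 + 130 + 110 + 100 + 100 + 100 + 50 + 40 = 1710 cm.
Lower bound: ⌈1710/220⌉ = 8 shelves.
A packing using 9 shelves:
  shelf 1: 210 = 210
  shelf 2: 200 = 200
  shelf 3: 200 = 200
  shelf 4: 160 + 50 = 210
  shelf 5: 160 + 40 = 200
  shelf 6: 150 = 150
  shelf 7: 130 = 130
  shelf 8: 110 + 100 = 210
  shelf 9: 100 + 100 = 200
No arrangement into 8 shelves stays within capacity, so 9 is optimal.

9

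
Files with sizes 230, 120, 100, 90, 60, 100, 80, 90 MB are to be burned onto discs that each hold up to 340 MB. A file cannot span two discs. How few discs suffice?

Total = 230 + 120 + 100 + 100 + 90 + 90 + 80 + 60 = 870 MB.
Lower bound: ⌈870/340⌉ = 3 discs.
A packing using 3 discs:
  disc 1: 230 + 100 = 330
  disc 2: 120 + 100 + 90 = 310
  disc 3: 90 + 80 + 60 = 230
This matches the lower bound, so 3 is optimal.

3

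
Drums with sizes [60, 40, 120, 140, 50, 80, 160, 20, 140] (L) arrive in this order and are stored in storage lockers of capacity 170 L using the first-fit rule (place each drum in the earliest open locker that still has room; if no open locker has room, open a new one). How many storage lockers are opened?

  60 → locker 1 (new)  [load 60/170]
  40 → locker 1  [load 100/170]
  120 → locker 2 (new)  [load 120/170]
  140 → locker 3 (new)  [load 140/170]
  50 → locker 1  [load 150/170]
  80 → locker 4 (new)  [load 80/170]
  160 → locker 5 (new)  [load 160/170]
  20 → locker 1  [load 170/170]
  140 → locker 6 (new)  [load 140/170]
6 storage lockers opened.

6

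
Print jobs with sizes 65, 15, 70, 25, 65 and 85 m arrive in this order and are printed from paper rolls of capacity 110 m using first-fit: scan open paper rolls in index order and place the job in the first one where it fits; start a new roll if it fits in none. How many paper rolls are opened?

  65 → roll 1 (new)  [load 65/110]
  15 → roll 1  [load 80/110]
  70 → roll 2 (new)  [load 70/110]
  25 → roll 1  [load 105/110]
  65 → roll 3 (new)  [load 65/110]
  85 → roll 4 (new)  [load 85/110]
4 paper rolls opened.

4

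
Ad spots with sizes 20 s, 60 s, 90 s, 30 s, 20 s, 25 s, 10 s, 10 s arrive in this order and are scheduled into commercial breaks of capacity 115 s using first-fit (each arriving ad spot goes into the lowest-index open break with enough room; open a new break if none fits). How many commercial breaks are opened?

  20 → break 1 (new)  [load 20/115]
  60 → break 1  [load 80/115]
  90 → break 2 (new)  [load 90/115]
  30 → break 1  [load 110/115]
  20 → break 2  [load 110/115]
  25 → break 3 (new)  [load 25/115]
  10 → break 3  [load 35/115]
  10 → break 3  [load 45/115]
3 commercial breaks opened.

3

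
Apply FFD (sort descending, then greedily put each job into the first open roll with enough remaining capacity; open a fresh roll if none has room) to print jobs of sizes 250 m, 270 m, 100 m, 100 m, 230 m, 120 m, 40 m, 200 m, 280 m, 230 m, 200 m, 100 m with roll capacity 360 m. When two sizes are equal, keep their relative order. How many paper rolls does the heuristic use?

7

Sorted descending: 280, 270, 250, 230, 230, 200, 200, 120, 100, 100, 100, 40.
  280 → roll 1 (new)  [load 280/360]
  270 → roll 2 (new)  [load 270/360]
  250 → roll 3 (new)  [load 250/360]
  230 → roll 4 (new)  [load 230/360]
  230 → roll 5 (new)  [load 230/360]
  200 → roll 6 (new)  [load 200/360]
  200 → roll 7 (new)  [load 200/360]
  120 → roll 4  [load 350/360]
  100 → roll 3  [load 350/360]
  100 → roll 5  [load 330/360]
  100 → roll 6  [load 300/360]
  40 → roll 1  [load 320/360]
7 paper rolls opened.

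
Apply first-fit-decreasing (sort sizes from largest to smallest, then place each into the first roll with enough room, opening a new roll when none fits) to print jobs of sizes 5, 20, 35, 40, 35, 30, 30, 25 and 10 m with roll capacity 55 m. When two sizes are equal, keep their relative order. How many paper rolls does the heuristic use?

5

Sorted descending: 40, 35, 35, 30, 30, 25, 20, 10, 5.
  40 → roll 1 (new)  [load 40/55]
  35 → roll 2 (new)  [load 35/55]
  35 → roll 3 (new)  [load 35/55]
  30 → roll 4 (new)  [load 30/55]
  30 → roll 5 (new)  [load 30/55]
  25 → roll 4  [load 55/55]
  20 → roll 2  [load 55/55]
  10 → roll 1  [load 50/55]
  5 → roll 1  [load 55/55]
5 paper rolls opened.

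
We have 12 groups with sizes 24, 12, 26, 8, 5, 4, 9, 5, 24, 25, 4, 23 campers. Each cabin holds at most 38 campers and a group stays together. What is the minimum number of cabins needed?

5

Total = 26 + 25 + 24 + 24 + 23 + 12 + 9 + 8 + 5 + 5 + 4 + 4 = 169 campers.
Lower bound: ⌈169/38⌉ = 5 cabins.
A packing using 5 cabins:
  cabin 1: 26 + 12 = 38
  cabin 2: 25 + 9 + 4 = 38
  cabin 3: 24 + 8 + 5 = 37
  cabin 4: 24 + 5 + 4 = 33
  cabin 5: 23 = 23
This matches the lower bound, so 5 is optimal.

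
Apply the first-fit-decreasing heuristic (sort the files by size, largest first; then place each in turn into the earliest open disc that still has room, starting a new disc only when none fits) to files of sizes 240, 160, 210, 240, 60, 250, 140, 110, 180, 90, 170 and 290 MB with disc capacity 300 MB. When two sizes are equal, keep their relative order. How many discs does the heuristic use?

8

Sorted descending: 290, 250, 240, 240, 210, 180, 170, 160, 140, 110, 90, 60.
  290 → disc 1 (new)  [load 290/300]
  250 → disc 2 (new)  [load 250/300]
  240 → disc 3 (new)  [load 240/300]
  240 → disc 4 (new)  [load 240/300]
  210 → disc 5 (new)  [load 210/300]
  180 → disc 6 (new)  [load 180/300]
  170 → disc 7 (new)  [load 170/300]
  160 → disc 8 (new)  [load 160/300]
  140 → disc 8  [load 300/300]
  110 → disc 6  [load 290/300]
  90 → disc 5  [load 300/300]
  60 → disc 3  [load 300/300]
8 discs opened.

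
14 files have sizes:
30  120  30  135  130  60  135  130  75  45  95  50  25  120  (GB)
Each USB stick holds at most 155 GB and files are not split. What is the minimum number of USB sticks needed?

9

Total = 135 + 135 + 130 + 130 + 120 + 120 + 95 + 75 + 60 + 50 + 45 + 30 + 30 + 25 = 1180 GB.
Lower bound: ⌈1180/155⌉ = 8 USB sticks.
A packing using 9 USB sticks:
  USB stick 1: 135 = 135
  USB stick 2: 135 = 135
  USB stick 3: 130 + 25 = 155
  USB stick 4: 130 = 130
  USB stick 5: 120 + 30 = 150
  USB stick 6: 120 + 30 = 150
  USB stick 7: 95 + 60 = 155
  USB stick 8: 75 + 50 = 125
  USB stick 9: 45 = 45
No arrangement into 8 USB sticks stays within capacity, so 9 is optimal.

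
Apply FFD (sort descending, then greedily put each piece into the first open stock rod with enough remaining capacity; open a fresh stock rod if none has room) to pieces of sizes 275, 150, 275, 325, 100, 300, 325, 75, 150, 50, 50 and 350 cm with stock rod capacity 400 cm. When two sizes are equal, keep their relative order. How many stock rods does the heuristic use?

7

Sorted descending: 350, 325, 325, 300, 275, 275, 150, 150, 100, 75, 50, 50.
  350 → stock rod 1 (new)  [load 350/400]
  325 → stock rod 2 (new)  [load 325/400]
  325 → stock rod 3 (new)  [load 325/400]
  300 → stock rod 4 (new)  [load 300/400]
  275 → stock rod 5 (new)  [load 275/400]
  275 → stock rod 6 (new)  [load 275/400]
  150 → stock rod 7 (new)  [load 150/400]
  150 → stock rod 7  [load 300/400]
  100 → stock rod 4  [load 400/400]
  75 → stock rod 2  [load 400/400]
  50 → stock rod 1  [load 400/400]
  50 → stock rod 3  [load 375/400]
7 stock rods opened.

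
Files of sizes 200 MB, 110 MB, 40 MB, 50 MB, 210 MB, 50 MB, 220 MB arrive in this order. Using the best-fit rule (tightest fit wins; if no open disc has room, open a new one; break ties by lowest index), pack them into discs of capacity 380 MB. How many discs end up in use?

  200 → disc 1 (new)  [load 200/380]
  110 → disc 1  [load 310/380]
  40 → disc 1  [load 350/380]
  50 → disc 2 (new)  [load 50/380]
  210 → disc 2  [load 260/380]
  50 → disc 2  [load 310/380]
  220 → disc 3 (new)  [load 220/380]
3 discs opened.

3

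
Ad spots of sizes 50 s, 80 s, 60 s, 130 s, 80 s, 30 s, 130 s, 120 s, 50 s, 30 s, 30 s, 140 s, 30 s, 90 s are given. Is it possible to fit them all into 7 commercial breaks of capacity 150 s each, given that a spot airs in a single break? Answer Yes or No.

Total = 1050 s; ⌈1050/150⌉ = 7.
The bound of 7 does not rule out 7, but exhaustive search shows no assignment into 7 commercial breaks of capacity 150 s exists — the minimum is 8.

No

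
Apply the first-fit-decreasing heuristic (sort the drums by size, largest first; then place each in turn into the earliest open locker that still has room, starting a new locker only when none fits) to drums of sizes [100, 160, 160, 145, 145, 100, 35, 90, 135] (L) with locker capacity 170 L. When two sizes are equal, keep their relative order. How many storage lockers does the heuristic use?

Sorted descending: 160, 160, 145, 145, 135, 100, 100, 90, 35.
  160 → locker 1 (new)  [load 160/170]
  160 → locker 2 (new)  [load 160/170]
  145 → locker 3 (new)  [load 145/170]
  145 → locker 4 (new)  [load 145/170]
  135 → locker 5 (new)  [load 135/170]
  100 → locker 6 (new)  [load 100/170]
  100 → locker 7 (new)  [load 100/170]
  90 → locker 8 (new)  [load 90/170]
  35 → locker 5  [load 170/170]
8 storage lockers opened.

8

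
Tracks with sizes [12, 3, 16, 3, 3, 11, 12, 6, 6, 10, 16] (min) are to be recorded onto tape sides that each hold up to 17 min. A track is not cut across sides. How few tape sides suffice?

7

Total = 16 + 16 + 12 + 12 + 11 + 10 + 6 + 6 + 3 + 3 + 3 = 98 min.
Lower bound: ⌈98/17⌉ = 6 tape sides.
A packing using 7 tape sides:
  side 1: 16 = 16
  side 2: 16 = 16
  side 3: 12 + 3 = 15
  side 4: 12 + 3 = 15
  side 5: 11 + 6 = 17
  side 6: 10 + 6 = 16
  side 7: 3 = 3
No arrangement into 6 tape sides stays within capacity, so 7 is optimal.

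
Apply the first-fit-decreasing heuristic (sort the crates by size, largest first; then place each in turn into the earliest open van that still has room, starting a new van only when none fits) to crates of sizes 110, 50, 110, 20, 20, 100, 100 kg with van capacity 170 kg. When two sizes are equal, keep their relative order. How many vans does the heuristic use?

Sorted descending: 110, 110, 100, 100, 50, 20, 20.
  110 → van 1 (new)  [load 110/170]
  110 → van 2 (new)  [load 110/170]
  100 → van 3 (new)  [load 100/170]
  100 → van 4 (new)  [load 100/170]
  50 → van 1  [load 160/170]
  20 → van 2  [load 130/170]
  20 → van 2  [load 150/170]
4 vans opened.

4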